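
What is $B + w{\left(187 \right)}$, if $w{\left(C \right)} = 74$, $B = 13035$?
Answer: $13109$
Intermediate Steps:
$B + w{\left(187 \right)} = 13035 + 74 = 13109$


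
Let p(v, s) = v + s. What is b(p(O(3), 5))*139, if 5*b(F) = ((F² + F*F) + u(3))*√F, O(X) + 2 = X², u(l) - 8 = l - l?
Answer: 82288*√3/5 ≈ 28505.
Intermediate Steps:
u(l) = 8 (u(l) = 8 + (l - l) = 8 + 0 = 8)
O(X) = -2 + X²
p(v, s) = s + v
b(F) = √F*(8 + 2*F²)/5 (b(F) = (((F² + F*F) + 8)*√F)/5 = (((F² + F²) + 8)*√F)/5 = ((2*F² + 8)*√F)/5 = ((8 + 2*F²)*√F)/5 = (√F*(8 + 2*F²))/5 = √F*(8 + 2*F²)/5)
b(p(O(3), 5))*139 = (2*√(5 + (-2 + 3²))*(4 + (5 + (-2 + 3²))²)/5)*139 = (2*√(5 + (-2 + 9))*(4 + (5 + (-2 + 9))²)/5)*139 = (2*√(5 + 7)*(4 + (5 + 7)²)/5)*139 = (2*√12*(4 + 12²)/5)*139 = (2*(2*√3)*(4 + 144)/5)*139 = ((⅖)*(2*√3)*148)*139 = (592*√3/5)*139 = 82288*√3/5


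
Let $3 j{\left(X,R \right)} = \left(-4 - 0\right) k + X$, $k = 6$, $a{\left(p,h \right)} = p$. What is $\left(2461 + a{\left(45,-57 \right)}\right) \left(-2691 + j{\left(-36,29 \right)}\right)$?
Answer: $-6793766$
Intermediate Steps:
$j{\left(X,R \right)} = -8 + \frac{X}{3}$ ($j{\left(X,R \right)} = \frac{\left(-4 - 0\right) 6 + X}{3} = \frac{\left(-4 + 0\right) 6 + X}{3} = \frac{\left(-4\right) 6 + X}{3} = \frac{-24 + X}{3} = -8 + \frac{X}{3}$)
$\left(2461 + a{\left(45,-57 \right)}\right) \left(-2691 + j{\left(-36,29 \right)}\right) = \left(2461 + 45\right) \left(-2691 + \left(-8 + \frac{1}{3} \left(-36\right)\right)\right) = 2506 \left(-2691 - 20\right) = 2506 \left(-2711\right) = -6793766$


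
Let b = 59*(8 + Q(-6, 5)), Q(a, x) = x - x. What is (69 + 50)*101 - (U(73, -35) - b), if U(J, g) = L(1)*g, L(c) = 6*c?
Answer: 12701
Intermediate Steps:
Q(a, x) = 0
b = 472 (b = 59*(8 + 0) = 59*8 = 472)
U(J, g) = 6*g (U(J, g) = (6*1)*g = 6*g)
(69 + 50)*101 - (U(73, -35) - b) = (69 + 50)*101 - (6*(-35) - 1*472) = 119*101 - (-210 - 472) = 12019 - 1*(-682) = 12019 + 682 = 12701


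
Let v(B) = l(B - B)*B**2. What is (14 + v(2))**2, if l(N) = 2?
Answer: 484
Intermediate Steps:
v(B) = 2*B**2
(14 + v(2))**2 = (14 + 2*2**2)**2 = (14 + 2*4)**2 = (14 + 8)**2 = 22**2 = 484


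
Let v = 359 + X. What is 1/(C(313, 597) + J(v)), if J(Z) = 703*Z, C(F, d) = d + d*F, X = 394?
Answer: 1/716817 ≈ 1.3951e-6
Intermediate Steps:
v = 753 (v = 359 + 394 = 753)
C(F, d) = d + F*d
1/(C(313, 597) + J(v)) = 1/(597*(1 + 313) + 703*753) = 1/(597*314 + 529359) = 1/(187458 + 529359) = 1/716817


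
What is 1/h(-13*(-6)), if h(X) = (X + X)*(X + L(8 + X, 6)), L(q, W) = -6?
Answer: 1/11232 ≈ 8.9031e-5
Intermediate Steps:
h(X) = 2*X*(-6 + X) (h(X) = (X + X)*(X - 6) = (2*X)*(-6 + X) = 2*X*(-6 + X))
1/h(-13*(-6)) = 1/(2*(-13*(-6))*(-6 - 13*(-6))) = 1/(2*78*(-6 + 78)) = 1/(2*78*72) = 1/11232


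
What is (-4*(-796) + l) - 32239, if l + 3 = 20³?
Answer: -21058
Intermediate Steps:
l = 7997 (l = -3 + 20³ = -3 + 8000 = 7997)
(-4*(-796) + l) - 32239 = (-4*(-796) + 7997) - 32239 = (3184 + 7997) - 32239 = 11181 - 32239 = -21058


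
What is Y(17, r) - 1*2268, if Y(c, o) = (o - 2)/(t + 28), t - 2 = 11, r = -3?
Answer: -92993/41 ≈ -2268.1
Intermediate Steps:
t = 13 (t = 2 + 11 = 13)
Y(c, o) = -2/41 + o/41 (Y(c, o) = (o - 2)/(13 + 28) = (-2 + o)/41 = (-2 + o)*(1/41) = -2/41 + o/41)
Y(17, r) - 1*2268 = (-2/41 + (1/41)*(-3)) - 1*2268 = (-2/41 - 3/41) - 2268 = -5/41 - 2268 = -92993/41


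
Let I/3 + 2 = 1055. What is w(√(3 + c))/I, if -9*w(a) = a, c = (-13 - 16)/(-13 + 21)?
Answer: -I*√10/113724 ≈ -2.7807e-5*I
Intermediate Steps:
I = 3159 (I = -6 + 3*1055 = -6 + 3165 = 3159)
c = -29/8 ≈ -3.6250
w(a) = -a/9
w(√(3 + c))/I = -√(3 - 29/8)/9/3159 = -I*√10/36*(1/3159) = -I*√10/113724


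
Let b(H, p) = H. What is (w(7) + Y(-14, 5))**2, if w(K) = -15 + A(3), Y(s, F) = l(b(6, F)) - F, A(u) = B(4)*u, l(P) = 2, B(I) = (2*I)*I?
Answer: 6084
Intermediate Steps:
B(I) = 2*I**2
A(u) = 32*u (A(u) = (2*4**2)*u = (2*16)*u = 32*u)
Y(s, F) = 2 - F
w(K) = 81 (w(K) = -15 + 32*3 = -15 + 96 = 81)
(w(7) + Y(-14, 5))**2 = (81 + (2 - 1*5))**2 = (81 + (2 - 5))**2 = (81 - 3)**2 = 78**2 = 6084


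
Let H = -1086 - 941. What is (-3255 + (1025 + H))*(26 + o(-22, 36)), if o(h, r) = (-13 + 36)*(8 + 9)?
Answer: -1775169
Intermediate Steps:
o(h, r) = 391 (o(h, r) = 23*17 = 391)
H = -2027
(-3255 + (1025 + H))*(26 + o(-22, 36)) = (-3255 + (1025 - 2027))*(26 + 391) = (-3255 - 1002)*417 = -4257*417 = -1775169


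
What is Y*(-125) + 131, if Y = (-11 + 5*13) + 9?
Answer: -7744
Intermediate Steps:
Y = 63 (Y = (-11 + 65) + 9 = 54 + 9 = 63)
Y*(-125) + 131 = 63*(-125) + 131 = -7875 + 131 = -7744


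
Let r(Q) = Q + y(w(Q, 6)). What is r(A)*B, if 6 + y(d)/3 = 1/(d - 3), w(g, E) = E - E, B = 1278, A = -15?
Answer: -43452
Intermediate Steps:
w(g, E) = 0
y(d) = -18 + 3/(-3 + d) (y(d) = -18 + 3/(d - 3) = -18 + 3/(-3 + d))
r(Q) = -19 + Q (r(Q) = Q + 3*(19 - 6*0)/(-3 + 0) = Q + 3*(19 + 0)/(-3) = Q + 3*(-1/3)*19 = Q - 19 = -19 + Q)
r(A)*B = (-19 - 15)*1278 = -34*1278 = -43452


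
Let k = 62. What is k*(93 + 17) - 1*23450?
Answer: -16630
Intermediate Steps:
k*(93 + 17) - 1*23450 = 62*(93 + 17) - 1*23450 = 62*110 - 23450 = 6820 - 23450 = -16630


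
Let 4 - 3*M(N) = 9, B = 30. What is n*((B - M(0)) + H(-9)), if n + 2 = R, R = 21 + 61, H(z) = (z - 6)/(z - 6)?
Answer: 7840/3 ≈ 2613.3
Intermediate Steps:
M(N) = -5/3 (M(N) = 4/3 - 1/3*9 = 4/3 - 3 = -5/3)
H(z) = 1 (H(z) = (-6 + z)/(-6 + z) = 1)
R = 82
n = 80 (n = -2 + 82 = 80)
n*((B - M(0)) + H(-9)) = 80*((30 - 1*(-5/3)) + 1) = 80*((30 + 5/3) + 1) = 80*(95/3 + 1) = 80*(98/3) = 7840/3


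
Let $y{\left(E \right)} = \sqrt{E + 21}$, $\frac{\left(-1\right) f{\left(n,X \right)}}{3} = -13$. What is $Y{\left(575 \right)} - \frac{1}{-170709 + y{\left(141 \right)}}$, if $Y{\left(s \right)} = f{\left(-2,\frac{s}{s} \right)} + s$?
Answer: $\frac{5964306519125}{9713854173} + \frac{\sqrt{2}}{3237951391} \approx 614.0$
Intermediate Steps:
$f{\left(n,X \right)} = 39$ ($f{\left(n,X \right)} = \left(-3\right) \left(-13\right) = 39$)
$y{\left(E \right)} = \sqrt{21 + E}$
$Y{\left(s \right)} = 39 + s$
$Y{\left(575 \right)} - \frac{1}{-170709 + y{\left(141 \right)}} = \left(39 + 575\right) - \frac{1}{-170709 + \sqrt{21 + 141}} = 614 - \frac{1}{-170709 + \sqrt{162}} = 614 - \frac{1}{-170709 + 9 \sqrt{2}}$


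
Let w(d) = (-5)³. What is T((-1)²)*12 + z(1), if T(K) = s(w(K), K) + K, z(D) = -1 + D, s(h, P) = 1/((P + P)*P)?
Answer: 18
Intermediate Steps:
w(d) = -125
s(h, P) = 1/(2*P²) (s(h, P) = 1/((2*P)*P) = 1/(2*P²))
T(K) = K + 1/(2*K²) (T(K) = 1/(2*K²) + K = K + 1/(2*K²))
T((-1)²)*12 + z(1) = ((-1)² + 1/(2*((-1)²)²))*12 + (-1 + 1) = (1 + (½)/1²)*12 + 0 = (1 + (½)*1)*12 + 0 = (1 + ½)*12 + 0 = (3/2)*12 + 0 = 18 + 0 = 18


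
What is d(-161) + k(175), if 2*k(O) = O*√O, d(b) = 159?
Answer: 159 + 875*√7/2 ≈ 1316.5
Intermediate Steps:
k(O) = O^(3/2)/2 (k(O) = (O*√O)/2 = O^(3/2)/2)
d(-161) + k(175) = 159 + 175^(3/2)/2 = 159 + (875*√7)/2 = 159 + 875*√7/2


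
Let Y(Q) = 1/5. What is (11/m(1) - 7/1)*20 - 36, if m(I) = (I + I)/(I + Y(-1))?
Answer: -44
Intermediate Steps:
Y(Q) = 1/5
m(I) = 2*I/(1/5 + I) (m(I) = (I + I)/(I + 1/5) = (2*I)/(1/5 + I) = 2*I/(1/5 + I))
(11/m(1) - 7/1)*20 - 36 = (11/((10*1/(1 + 5*1))) - 7/1)*20 - 36 = (11/((10*1/(1 + 5))) - 7*1)*20 - 36 = (11/((10*1/6)) - 7)*20 - 36 = (11/((10*1*(1/6))) - 7)*20 - 36 = (11/(5/3) - 7)*20 - 36 = (11*(3/5) - 7)*20 - 36 = (33/5 - 7)*20 - 36 = -2/5*20 - 36 = -8 - 36 = -44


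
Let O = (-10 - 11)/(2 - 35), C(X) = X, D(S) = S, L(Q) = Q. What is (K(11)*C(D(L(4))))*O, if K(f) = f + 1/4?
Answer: 315/11 ≈ 28.636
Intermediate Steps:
O = 7/11 (O = -21/(-33) = -21*(-1/33) = 7/11 ≈ 0.63636)
K(f) = ¼ + f (K(f) = f + 1*(¼) = f + ¼ = ¼ + f)
(K(11)*C(D(L(4))))*O = ((¼ + 11)*4)*(7/11) = ((45/4)*4)*(7/11) = 45*(7/11) = 315/11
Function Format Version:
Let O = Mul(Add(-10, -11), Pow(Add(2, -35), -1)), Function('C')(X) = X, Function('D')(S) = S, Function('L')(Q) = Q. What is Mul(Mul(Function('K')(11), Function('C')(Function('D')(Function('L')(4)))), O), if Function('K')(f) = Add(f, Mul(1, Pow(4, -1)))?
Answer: Rational(315, 11) ≈ 28.636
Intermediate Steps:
O = Rational(7, 11) (O = Mul(-21, Pow(-33, -1)) = Mul(-21, Rational(-1, 33)) = Rational(7, 11) ≈ 0.63636)
Function('K')(f) = Add(Rational(1, 4), f) (Function('K')(f) = Add(f, Mul(1, Rational(1, 4))) = Add(f, Rational(1, 4)) = Add(Rational(1, 4), f))
Mul(Mul(Function('K')(11), Function('C')(Function('D')(Function('L')(4)))), O) = Mul(Mul(Add(Rational(1, 4), 11), 4), Rational(7, 11)) = Mul(Mul(Rational(45, 4), 4), Rational(7, 11)) = Mul(45, Rational(7, 11)) = Rational(315, 11)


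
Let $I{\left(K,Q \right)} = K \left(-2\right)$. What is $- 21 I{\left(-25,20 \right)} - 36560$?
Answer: $-37610$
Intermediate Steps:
$I{\left(K,Q \right)} = - 2 K$
$- 21 I{\left(-25,20 \right)} - 36560 = - 21 \left(\left(-2\right) \left(-25\right)\right) - 36560 = \left(-21\right) 50 - 36560 = -1050 - 36560 = -37610$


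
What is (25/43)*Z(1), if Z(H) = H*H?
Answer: 25/43 ≈ 0.58140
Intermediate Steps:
Z(H) = H**2
(25/43)*Z(1) = (25/43)*1**2 = (25*(1/43))*1 = (25/43)*1 = 25/43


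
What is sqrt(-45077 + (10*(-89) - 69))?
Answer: 2*I*sqrt(11509) ≈ 214.56*I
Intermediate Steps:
sqrt(-45077 + (10*(-89) - 69)) = sqrt(-45077 + (-890 - 69)) = sqrt(-45077 - 959) = sqrt(-46036) = 2*I*sqrt(11509)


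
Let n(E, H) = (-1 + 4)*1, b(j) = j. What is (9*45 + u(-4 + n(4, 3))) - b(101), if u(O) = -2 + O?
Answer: 301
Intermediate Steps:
n(E, H) = 3 (n(E, H) = 3*1 = 3)
(9*45 + u(-4 + n(4, 3))) - b(101) = (9*45 + (-2 + (-4 + 3))) - 1*101 = (405 + (-2 - 1)) - 101 = (405 - 3) - 101 = 402 - 101 = 301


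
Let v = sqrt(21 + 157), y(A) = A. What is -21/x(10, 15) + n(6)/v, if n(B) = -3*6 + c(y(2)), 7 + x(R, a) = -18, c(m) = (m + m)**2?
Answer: 21/25 - sqrt(178)/89 ≈ 0.69009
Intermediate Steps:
v = sqrt(178) ≈ 13.342
c(m) = 4*m**2 (c(m) = (2*m)**2 = 4*m**2)
x(R, a) = -25 (x(R, a) = -7 - 18 = -25)
n(B) = -2 (n(B) = -3*6 + 4*2**2 = -18 + 4*4 = -18 + 16 = -2)
-21/x(10, 15) + n(6)/v = -21/(-25) - 2*sqrt(178)/178 = -21*(-1/25) - sqrt(178)/89 = 21/25 - sqrt(178)/89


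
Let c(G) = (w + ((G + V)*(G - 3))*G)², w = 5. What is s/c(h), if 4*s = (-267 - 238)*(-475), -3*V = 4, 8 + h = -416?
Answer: 2158875/213475847771905156 ≈ 1.0113e-11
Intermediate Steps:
h = -424 (h = -8 - 416 = -424)
V = -4/3 (V = -⅓*4 = -4/3 ≈ -1.3333)
s = 239875/4 (s = ((-267 - 238)*(-475))/4 = (-505*(-475))/4 = (¼)*239875 = 239875/4 ≈ 59969.)
c(G) = (5 + G*(-3 + G)*(-4/3 + G))² (c(G) = (5 + ((G - 4/3)*(G - 3))*G)² = (5 + ((-4/3 + G)*(-3 + G))*G)² = (5 + ((-3 + G)*(-4/3 + G))*G)² = (5 + G*(-3 + G)*(-4/3 + G))²)
s/c(h) = 239875/(4*(((15 - 13*(-424)² + 3*(-424)³ + 12*(-424))²/9))) = 239875/(4*(((15 - 13*179776 + 3*(-76225024) - 5088)²/9))) = 239875/(4*(((15 - 2337088 - 228675072 - 5088)²/9))) = 239875/(4*(((⅑)*(-231017233)²))) = 239875/(4*(((⅑)*53368961942976289))) = 239875/(4*(53368961942976289/9)) = (239875/4)*(9/53368961942976289) = 2158875/213475847771905156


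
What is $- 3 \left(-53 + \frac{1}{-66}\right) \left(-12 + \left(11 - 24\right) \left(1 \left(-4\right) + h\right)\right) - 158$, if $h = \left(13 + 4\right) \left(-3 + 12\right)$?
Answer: $- \frac{6823027}{22} \approx -3.1014 \cdot 10^{5}$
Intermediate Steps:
$h = 153$ ($h = 17 \cdot 9 = 153$)
$- 3 \left(-53 + \frac{1}{-66}\right) \left(-12 + \left(11 - 24\right) \left(1 \left(-4\right) + h\right)\right) - 158 = - 3 \left(-53 + \frac{1}{-66}\right) \left(-12 + \left(11 - 24\right) \left(1 \left(-4\right) + 153\right)\right) - 158 = - 3 \left(-53 - \frac{1}{66}\right) \left(-12 - 13 \left(-4 + 153\right)\right) - 158 = - 3 \left(- \frac{3499 \left(-12 - 1937\right)}{66}\right) - 158 = - 3 \left(\left(- \frac{3499}{66}\right) \left(-1949\right)\right) - 158 = \left(-3\right) \frac{6819551}{66} - 158 = - \frac{6819551}{22} - 158 = - \frac{6823027}{22}$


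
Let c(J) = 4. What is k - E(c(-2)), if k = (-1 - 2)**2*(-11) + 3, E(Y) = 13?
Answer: -109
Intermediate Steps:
k = -96 (k = (-3)**2*(-11) + 3 = 9*(-11) + 3 = -99 + 3 = -96)
k - E(c(-2)) = -96 - 1*13 = -96 - 13 = -109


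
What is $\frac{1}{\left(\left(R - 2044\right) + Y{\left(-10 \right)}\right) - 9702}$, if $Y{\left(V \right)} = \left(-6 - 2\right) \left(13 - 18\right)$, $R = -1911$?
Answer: $- \frac{1}{13617} \approx -7.3438 \cdot 10^{-5}$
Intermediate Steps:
$Y{\left(V \right)} = 40$ ($Y{\left(V \right)} = \left(-8\right) \left(-5\right) = 40$)
$\frac{1}{\left(\left(R - 2044\right) + Y{\left(-10 \right)}\right) - 9702} = \frac{1}{\left(\left(-1911 - 2044\right) + 40\right) - 9702} = \frac{1}{\left(-3955 + 40\right) - 9702} = \frac{1}{-3915 - 9702} = \frac{1}{-13617} = - \frac{1}{13617}$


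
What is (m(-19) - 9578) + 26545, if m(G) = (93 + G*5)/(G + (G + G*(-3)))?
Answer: 322371/19 ≈ 16967.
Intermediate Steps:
m(G) = -(93 + 5*G)/G (m(G) = (93 + 5*G)/(G + (G - 3*G)) = (93 + 5*G)/(G - 2*G) = (93 + 5*G)/((-G)) = (93 + 5*G)*(-1/G) = -(93 + 5*G)/G)
(m(-19) - 9578) + 26545 = ((-5 - 93/(-19)) - 9578) + 26545 = ((-5 - 93*(-1/19)) - 9578) + 26545 = ((-5 + 93/19) - 9578) + 26545 = (-2/19 - 9578) + 26545 = -181984/19 + 26545 = 322371/19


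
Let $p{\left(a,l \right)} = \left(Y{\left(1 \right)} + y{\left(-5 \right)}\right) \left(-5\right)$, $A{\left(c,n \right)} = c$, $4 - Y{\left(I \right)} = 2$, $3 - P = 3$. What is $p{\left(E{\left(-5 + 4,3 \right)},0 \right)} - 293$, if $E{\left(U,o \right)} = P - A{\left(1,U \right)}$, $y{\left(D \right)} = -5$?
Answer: $-278$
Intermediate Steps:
$P = 0$ ($P = 3 - 3 = 0$)
$Y{\left(I \right)} = 2$ ($Y{\left(I \right)} = 4 - 2 = 2$)
$E{\left(U,o \right)} = -1$ ($E{\left(U,o \right)} = 0 - 1 = -1$)
$p{\left(a,l \right)} = 15$ ($p{\left(a,l \right)} = \left(2 - 5\right) \left(-5\right) = \left(-3\right) \left(-5\right) = 15$)
$p{\left(E{\left(-5 + 4,3 \right)},0 \right)} - 293 = 15 - 293 = -278$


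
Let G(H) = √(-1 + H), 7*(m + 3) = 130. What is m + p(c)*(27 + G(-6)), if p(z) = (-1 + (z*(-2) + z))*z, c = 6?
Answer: -7829/7 - 42*I*√7 ≈ -1118.4 - 111.12*I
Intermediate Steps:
m = 109/7 (m = -3 + (⅐)*130 = -3 + 130/7 = 109/7 ≈ 15.571)
p(z) = z*(-1 - z) (p(z) = (-1 + (-2*z + z))*z = (-1 - z)*z = z*(-1 - z))
m + p(c)*(27 + G(-6)) = 109/7 + (-1*6*(1 + 6))*(27 + √(-1 - 6)) = 109/7 + (-1*6*7)*(27 + √(-7)) = 109/7 - 42*(27 + I*√7) = 109/7 + (-1134 - 42*I*√7) = -7829/7 - 42*I*√7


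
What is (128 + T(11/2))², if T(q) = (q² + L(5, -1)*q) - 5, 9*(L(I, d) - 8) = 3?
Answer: 5707321/144 ≈ 39634.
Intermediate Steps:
L(I, d) = 25/3 (L(I, d) = 8 + (⅑)*3 = 8 + ⅓ = 25/3)
T(q) = -5 + q² + 25*q/3 (T(q) = (q² + 25*q/3) - 5 = -5 + q² + 25*q/3)
(128 + T(11/2))² = (128 + (-5 + (11/2)² + 25*(11/2)/3))² = (128 + (-5 + (11*(½))² + 25*(11*(½))/3))² = (128 + (-5 + (11/2)² + (25/3)*(11/2)))² = (128 + (-5 + 121/4 + 275/6))² = (128 + 853/12)² = (2389/12)² = 5707321/144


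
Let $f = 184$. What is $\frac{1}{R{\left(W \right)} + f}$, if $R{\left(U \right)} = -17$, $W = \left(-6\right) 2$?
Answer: $\frac{1}{167} \approx 0.005988$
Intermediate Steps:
$W = -12$
$\frac{1}{R{\left(W \right)} + f} = \frac{1}{-17 + 184} = \frac{1}{167}$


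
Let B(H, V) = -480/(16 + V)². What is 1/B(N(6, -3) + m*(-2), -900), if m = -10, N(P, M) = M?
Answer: -48841/30 ≈ -1628.0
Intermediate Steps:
B(H, V) = -480/(16 + V)²
1/B(N(6, -3) + m*(-2), -900) = 1/(-480/(16 - 900)²) = 1/(-480/(-884)²) = 1/(-480*1/781456) = 1/(-30/48841) = -48841/30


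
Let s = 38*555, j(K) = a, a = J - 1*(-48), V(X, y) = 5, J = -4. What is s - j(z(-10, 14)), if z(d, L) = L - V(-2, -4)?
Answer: 21046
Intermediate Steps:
a = 44 (a = -4 - 1*(-48) = -4 + 48 = 44)
z(d, L) = -5 + L (z(d, L) = L - 1*5 = L - 5 = -5 + L)
j(K) = 44
s = 21090
s - j(z(-10, 14)) = 21090 - 1*44 = 21090 - 44 = 21046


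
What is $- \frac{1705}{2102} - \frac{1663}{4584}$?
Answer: $- \frac{5655673}{4817784} \approx -1.1739$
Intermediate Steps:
$- \frac{1705}{2102} - \frac{1663}{4584} = - \frac{5655673}{4817784}$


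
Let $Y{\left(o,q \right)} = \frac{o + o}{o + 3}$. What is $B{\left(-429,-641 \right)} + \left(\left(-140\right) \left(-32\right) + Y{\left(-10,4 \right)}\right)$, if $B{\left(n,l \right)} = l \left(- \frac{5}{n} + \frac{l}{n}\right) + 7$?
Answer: $\frac{10584439}{3003} \approx 3524.6$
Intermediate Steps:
$Y{\left(o,q \right)} = \frac{2 o}{3 + o}$
$B{\left(n,l \right)} = 7 + l \left(- \frac{5}{n} + \frac{l}{n}\right)$
$B{\left(-429,-641 \right)} + \left(\left(-140\right) \left(-32\right) + Y{\left(-10,4 \right)}\right) = \frac{\left(-641\right)^{2} - -3205 + 7 \left(-429\right)}{-429} + \left(\left(-140\right) \left(-32\right) + 2 \left(-10\right) \frac{1}{3 - 10}\right) = - \frac{410881 + 3205 - 3003}{429} + \left(4480 + 2 \left(-10\right) \frac{1}{-7}\right) = \left(- \frac{1}{429}\right) 411083 + \left(4480 + 2 \left(-10\right) \left(- \frac{1}{7}\right)\right) = - \frac{411083}{429} + \left(4480 + \frac{20}{7}\right) = - \frac{411083}{429} + \frac{31380}{7} = \frac{10584439}{3003}$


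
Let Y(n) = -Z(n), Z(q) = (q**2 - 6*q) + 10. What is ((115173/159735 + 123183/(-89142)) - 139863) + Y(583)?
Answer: -753508764412291/1582121930 ≈ -4.7626e+5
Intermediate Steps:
Z(q) = 10 + q**2 - 6*q
Y(n) = -10 - n**2 + 6*n (Y(n) = -(10 + n**2 - 6*n) = -10 - n**2 + 6*n)
((115173/159735 + 123183/(-89142)) - 139863) + Y(583) = ((115173/159735 + 123183/(-89142)) - 139863) + (-10 - 1*583**2 + 6*583) = ((115173*(1/159735) + 123183*(-1/89142)) - 139863) + (-10 - 1*339889 + 3498) = ((38391/53245 - 41061/29714) - 139863) + (-10 - 339889 + 3498) = (-1045542771/1582121930 - 139863) - 336401 = -221281365038361/1582121930 - 336401 = -753508764412291/1582121930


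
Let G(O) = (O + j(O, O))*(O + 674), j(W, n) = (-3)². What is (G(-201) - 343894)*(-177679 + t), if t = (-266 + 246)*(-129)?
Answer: 76117286290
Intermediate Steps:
t = 2580 (t = -20*(-129) = 2580)
j(W, n) = 9
G(O) = (9 + O)*(674 + O) (G(O) = (O + 9)*(O + 674) = (9 + O)*(674 + O))
(G(-201) - 343894)*(-177679 + t) = ((6066 + (-201)² + 683*(-201)) - 343894)*(-177679 + 2580) = ((6066 + 40401 - 137283) - 343894)*(-175099) = (-90816 - 343894)*(-175099) = -434710*(-175099) = 76117286290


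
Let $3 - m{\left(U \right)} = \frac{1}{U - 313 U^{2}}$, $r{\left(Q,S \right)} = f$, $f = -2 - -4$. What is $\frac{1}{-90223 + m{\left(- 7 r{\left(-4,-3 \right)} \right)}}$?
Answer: $- \frac{61362}{5536079639} \approx -1.1084 \cdot 10^{-5}$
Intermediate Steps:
$f = 2$ ($f = -2 + 4 = 2$)
$r{\left(Q,S \right)} = 2$
$m{\left(U \right)} = 3 - \frac{1}{U - 313 U^{2}}$
$\frac{1}{-90223 + m{\left(- 7 r{\left(-4,-3 \right)} \right)}} = \frac{1}{-90223 + \frac{1 - 3 \left(\left(-7\right) 2\right) + 939 \left(\left(-7\right) 2\right)^{2}}{\left(-7\right) 2 \left(-1 + 313 \left(\left(-7\right) 2\right)\right)}} = \frac{1}{-90223 + \frac{1 - -42 + 939 \left(-14\right)^{2}}{\left(-14\right) \left(-1 + 313 \left(-14\right)\right)}} = \frac{1}{-90223 - \frac{1 + 42 + 939 \cdot 196}{14 \left(-1 - 4382\right)}} = \frac{1}{-90223 - \frac{1 + 42 + 184044}{14 \left(-4383\right)}} = \frac{1}{-90223 - \left(- \frac{1}{61362}\right) 184087} = \frac{1}{-90223 + \frac{184087}{61362}} = \frac{1}{- \frac{5536079639}{61362}} = - \frac{61362}{5536079639}$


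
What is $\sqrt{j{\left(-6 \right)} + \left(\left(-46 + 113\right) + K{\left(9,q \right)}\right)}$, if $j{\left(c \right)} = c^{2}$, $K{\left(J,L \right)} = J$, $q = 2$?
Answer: $4 \sqrt{7} \approx 10.583$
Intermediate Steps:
$\sqrt{j{\left(-6 \right)} + \left(\left(-46 + 113\right) + K{\left(9,q \right)}\right)} = \sqrt{\left(-6\right)^{2} + \left(\left(-46 + 113\right) + 9\right)} = \sqrt{36 + \left(67 + 9\right)} = \sqrt{36 + 76} = \sqrt{112} = 4 \sqrt{7}$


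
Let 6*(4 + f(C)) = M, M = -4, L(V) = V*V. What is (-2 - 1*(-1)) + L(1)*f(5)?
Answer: -17/3 ≈ -5.6667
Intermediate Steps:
L(V) = V²
f(C) = -14/3 (f(C) = -4 + (⅙)*(-4) = -4 - ⅔ = -14/3)
(-2 - 1*(-1)) + L(1)*f(5) = (-2 - 1*(-1)) + 1²*(-14/3) = (-2 + 1) + 1*(-14/3) = -1 - 14/3 = -17/3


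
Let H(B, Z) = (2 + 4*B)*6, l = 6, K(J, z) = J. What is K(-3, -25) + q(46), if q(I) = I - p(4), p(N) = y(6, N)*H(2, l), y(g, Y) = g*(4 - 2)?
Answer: -677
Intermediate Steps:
y(g, Y) = 2*g (y(g, Y) = g*2 = 2*g)
H(B, Z) = 12 + 24*B
p(N) = 720 (p(N) = (2*6)*(12 + 24*2) = 12*(12 + 48) = 12*60 = 720)
q(I) = -720 + I (q(I) = I - 1*720 = I - 720 = -720 + I)
K(-3, -25) + q(46) = -3 + (-720 + 46) = -3 - 674 = -677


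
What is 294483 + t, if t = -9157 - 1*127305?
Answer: 158021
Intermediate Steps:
t = -136462 (t = -9157 - 127305 = -136462)
294483 + t = 294483 - 136462 = 158021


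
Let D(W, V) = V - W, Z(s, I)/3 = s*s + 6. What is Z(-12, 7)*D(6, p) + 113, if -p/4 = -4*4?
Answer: 26213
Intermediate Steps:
p = 64 (p = -(-16)*4 = -4*(-16) = 64)
Z(s, I) = 18 + 3*s² (Z(s, I) = 3*(s*s + 6) = 3*(s² + 6) = 3*(6 + s²) = 18 + 3*s²)
Z(-12, 7)*D(6, p) + 113 = (18 + 3*(-12)²)*(64 - 1*6) + 113 = (18 + 3*144)*(64 - 6) + 113 = (18 + 432)*58 + 113 = 450*58 + 113 = 26100 + 113 = 26213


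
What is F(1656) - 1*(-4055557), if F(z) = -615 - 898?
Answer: 4054044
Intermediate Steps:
F(z) = -1513
F(1656) - 1*(-4055557) = -1513 - 1*(-4055557) = -1513 + 4055557 = 4054044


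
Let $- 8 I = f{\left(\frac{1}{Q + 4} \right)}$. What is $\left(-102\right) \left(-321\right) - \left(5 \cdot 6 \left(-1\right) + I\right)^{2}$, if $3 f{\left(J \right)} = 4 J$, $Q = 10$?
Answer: $\frac{224672111}{7056} \approx 31841.0$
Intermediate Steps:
$f{\left(J \right)} = \frac{4 J}{3}$
$I = - \frac{1}{84}$ ($I = - \frac{\frac{4}{3} \frac{1}{10 + 4}}{8} = - \frac{\frac{4}{3} \cdot \frac{1}{14}}{8} = \left(- \frac{1}{8}\right) \frac{2}{21} = - \frac{1}{84} \approx -0.011905$)
$\left(-102\right) \left(-321\right) - \left(5 \cdot 6 \left(-1\right) + I\right)^{2} = \left(-102\right) \left(-321\right) - \left(5 \cdot 6 \left(-1\right) - \frac{1}{84}\right)^{2} = 32742 - \left(30 \left(-1\right) - \frac{1}{84}\right)^{2} = 32742 - \left(-30 - \frac{1}{84}\right)^{2} = 32742 - \left(- \frac{2521}{84}\right)^{2} = 32742 - \frac{6355441}{7056} = \frac{224672111}{7056}$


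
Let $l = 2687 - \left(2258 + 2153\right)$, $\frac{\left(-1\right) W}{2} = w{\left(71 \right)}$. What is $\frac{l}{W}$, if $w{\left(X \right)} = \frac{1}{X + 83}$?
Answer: $132748$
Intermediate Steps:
$w{\left(X \right)} = \frac{1}{83 + X}$
$W = - \frac{1}{77}$ ($W = - \frac{2}{83 + 71} = - \frac{2}{154} = \left(-2\right) \frac{1}{154} = - \frac{1}{77} \approx -0.012987$)
$l = -1724$ ($l = 2687 - 4411 = -1724$)
$\frac{l}{W} = - \frac{1724}{- \frac{1}{77}} = \left(-1724\right) \left(-77\right) = 132748$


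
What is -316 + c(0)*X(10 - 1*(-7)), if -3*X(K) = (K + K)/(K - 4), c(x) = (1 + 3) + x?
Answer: -12460/39 ≈ -319.49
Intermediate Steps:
c(x) = 4 + x
X(K) = -2*K/(3*(-4 + K)) (X(K) = -(K + K)/(3*(K - 4)) = -2*K/(3*(-4 + K)))
-316 + c(0)*X(10 - 1*(-7)) = -316 + (4 + 0)*(-2*(10 - 1*(-7))/(-12 + 3*(10 - 1*(-7)))) = -316 + 4*(-2*(10 + 7)/(-12 + 3*(10 + 7))) = -316 + 4*(-2*17/(-12 + 3*17)) = -316 + 4*(-2*17/(-12 + 51)) = -316 + 4*(-2*17/39) = -316 + 4*(-2*17*1/39) = -316 + 4*(-34/39) = -316 - 136/39 = -12460/39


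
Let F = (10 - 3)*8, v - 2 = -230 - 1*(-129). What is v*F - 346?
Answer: -5890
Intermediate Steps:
v = -99 (v = 2 + (-230 - 1*(-129)) = 2 + (-230 + 129) = 2 - 101 = -99)
F = 56 (F = 7*8 = 56)
v*F - 346 = -99*56 - 346 = -5544 - 346 = -5890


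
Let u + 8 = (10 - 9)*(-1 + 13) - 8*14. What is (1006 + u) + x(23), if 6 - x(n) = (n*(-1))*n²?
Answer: 13071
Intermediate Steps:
x(n) = 6 + n³ (x(n) = 6 - n*(-1)*n² = 6 - (-n)*n² = 6 - (-1)*n³ = 6 + n³)
u = -108 (u = -8 + ((10 - 9)*(-1 + 13) - 8*14) = -8 + (1*12 - 112) = -8 + (12 - 112) = -8 - 100 = -108)
(1006 + u) + x(23) = (1006 - 108) + (6 + 23³) = 898 + (6 + 12167) = 898 + 12173 = 13071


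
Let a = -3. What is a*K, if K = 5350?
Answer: -16050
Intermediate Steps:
a*K = -3*5350 = -16050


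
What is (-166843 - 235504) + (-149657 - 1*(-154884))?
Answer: -397120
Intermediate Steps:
(-166843 - 235504) + (-149657 - 1*(-154884)) = -402347 + (-149657 + 154884) = -402347 + 5227 = -397120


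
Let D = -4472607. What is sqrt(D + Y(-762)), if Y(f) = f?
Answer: 3*I*sqrt(497041) ≈ 2115.0*I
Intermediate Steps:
sqrt(D + Y(-762)) = sqrt(-4472607 - 762) = sqrt(-4473369) = 3*I*sqrt(497041)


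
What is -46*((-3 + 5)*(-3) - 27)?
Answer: 1518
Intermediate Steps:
-46*((-3 + 5)*(-3) - 27) = -46*(2*(-3) - 27) = -46*(-6 - 27) = -46*(-33) = 1518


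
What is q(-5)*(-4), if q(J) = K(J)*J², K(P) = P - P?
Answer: 0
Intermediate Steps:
K(P) = 0
q(J) = 0 (q(J) = 0*J² = 0)
q(-5)*(-4) = 0*(-4) = 0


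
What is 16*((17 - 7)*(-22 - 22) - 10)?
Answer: -7200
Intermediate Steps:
16*((17 - 7)*(-22 - 22) - 10) = 16*(10*(-44) - 10) = 16*(-440 - 10) = 16*(-450) = -7200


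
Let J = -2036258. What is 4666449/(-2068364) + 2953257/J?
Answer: -7805252284695/2105861370956 ≈ -3.7064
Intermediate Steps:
4666449/(-2068364) + 2953257/J = 4666449/(-2068364) + 2953257/(-2036258) = 4666449*(-1/2068364) + 2953257*(-1/2036258) = -4666449/2068364 - 2953257/2036258 = -7805252284695/2105861370956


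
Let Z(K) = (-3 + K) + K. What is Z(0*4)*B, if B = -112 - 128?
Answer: 720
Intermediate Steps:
B = -240
Z(K) = -3 + 2*K
Z(0*4)*B = (-3 + 2*(0*4))*(-240) = (-3 + 2*0)*(-240) = (-3 + 0)*(-240) = -3*(-240) = 720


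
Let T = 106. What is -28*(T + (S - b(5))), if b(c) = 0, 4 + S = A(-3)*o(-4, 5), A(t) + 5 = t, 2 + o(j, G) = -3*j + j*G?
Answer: -5096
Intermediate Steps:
o(j, G) = -2 - 3*j + G*j (o(j, G) = -2 + (-3*j + j*G) = -2 + (-3*j + G*j) = -2 - 3*j + G*j)
A(t) = -5 + t
S = 76 (S = -4 + (-5 - 3)*(-2 - 3*(-4) + 5*(-4)) = -4 - 8*(-2 + 12 - 20) = -4 - 8*(-10) = -4 + 80 = 76)
-28*(T + (S - b(5))) = -28*(106 + (76 - 1*0)) = -28*(106 + (76 + 0)) = -28*(106 + 76) = -28*182 = -5096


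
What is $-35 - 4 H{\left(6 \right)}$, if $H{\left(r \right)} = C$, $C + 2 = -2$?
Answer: $-19$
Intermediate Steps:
$C = -4$ ($C = -2 - 2 = -4$)
$H{\left(r \right)} = -4$
$-35 - 4 H{\left(6 \right)} = -35 - -16 = -35 + 16 = -19$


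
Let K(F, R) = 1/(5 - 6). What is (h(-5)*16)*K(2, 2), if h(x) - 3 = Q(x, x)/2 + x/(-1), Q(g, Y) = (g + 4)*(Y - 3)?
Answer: -192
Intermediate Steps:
Q(g, Y) = (-3 + Y)*(4 + g) (Q(g, Y) = (4 + g)*(-3 + Y) = (-3 + Y)*(4 + g))
h(x) = -3 + x²/2 - x/2 (h(x) = 3 + ((-12 - 3*x + 4*x + x*x)/2 + x/(-1)) = 3 + ((-12 - 3*x + 4*x + x²)*(½) + x*(-1)) = 3 + ((-12 + x + x²)*(½) - x) = 3 + ((-6 + x/2 + x²/2) - x) = 3 + (-6 + x²/2 - x/2) = -3 + x²/2 - x/2)
K(F, R) = -1 (K(F, R) = 1/(-1) = -1)
(h(-5)*16)*K(2, 2) = ((-3 + (½)*(-5)² - ½*(-5))*16)*(-1) = ((-3 + (½)*25 + 5/2)*16)*(-1) = ((-3 + 25/2 + 5/2)*16)*(-1) = (12*16)*(-1) = 192*(-1) = -192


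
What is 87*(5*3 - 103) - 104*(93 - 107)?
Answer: -6200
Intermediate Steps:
87*(5*3 - 103) - 104*(93 - 107) = 87*(15 - 103) - 104*(-14) = 87*(-88) + 1456 = -7656 + 1456 = -6200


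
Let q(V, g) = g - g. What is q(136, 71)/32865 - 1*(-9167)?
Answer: 9167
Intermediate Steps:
q(V, g) = 0
q(136, 71)/32865 - 1*(-9167) = 0/32865 - 1*(-9167) = 0*(1/32865) + 9167 = 0 + 9167 = 9167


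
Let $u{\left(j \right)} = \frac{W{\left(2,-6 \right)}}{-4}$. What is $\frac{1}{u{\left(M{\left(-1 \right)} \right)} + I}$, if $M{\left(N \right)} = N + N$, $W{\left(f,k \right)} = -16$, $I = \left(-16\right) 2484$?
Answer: $- \frac{1}{39740} \approx -2.5164 \cdot 10^{-5}$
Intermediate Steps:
$I = -39744$
$M{\left(N \right)} = 2 N$
$u{\left(j \right)} = 4$ ($u{\left(j \right)} = - \frac{16}{-4} = \left(-16\right) \left(- \frac{1}{4}\right) = 4$)
$\frac{1}{u{\left(M{\left(-1 \right)} \right)} + I} = \frac{1}{4 - 39744} = \frac{1}{-39740} = - \frac{1}{39740}$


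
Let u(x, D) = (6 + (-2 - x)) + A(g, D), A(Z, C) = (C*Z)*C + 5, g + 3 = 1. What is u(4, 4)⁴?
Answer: 531441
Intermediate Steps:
g = -2 (g = -3 + 1 = -2)
A(Z, C) = 5 + Z*C² (A(Z, C) = Z*C² + 5 = 5 + Z*C²)
u(x, D) = 9 - x - 2*D² (u(x, D) = (6 + (-2 - x)) + (5 - 2*D²) = (4 - x) + (5 - 2*D²) = 9 - x - 2*D²)
u(4, 4)⁴ = (9 - 1*4 - 2*4²)⁴ = (9 - 4 - 2*16)⁴ = (9 - 4 - 32)⁴ = (-27)⁴ = 531441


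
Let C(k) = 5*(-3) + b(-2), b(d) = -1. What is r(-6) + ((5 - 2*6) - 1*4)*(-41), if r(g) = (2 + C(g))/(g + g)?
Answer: 2713/6 ≈ 452.17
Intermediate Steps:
C(k) = -16 (C(k) = 5*(-3) - 1 = -15 - 1 = -16)
r(g) = -7/g (r(g) = (2 - 16)/(g + g) = -14*1/(2*g) = -7/g)
r(-6) + ((5 - 2*6) - 1*4)*(-41) = -7/(-6) + ((5 - 2*6) - 1*4)*(-41) = -7*(-⅙) + ((5 - 12) - 4)*(-41) = 7/6 + (-7 - 4)*(-41) = 7/6 - 11*(-41) = 7/6 + 451 = 2713/6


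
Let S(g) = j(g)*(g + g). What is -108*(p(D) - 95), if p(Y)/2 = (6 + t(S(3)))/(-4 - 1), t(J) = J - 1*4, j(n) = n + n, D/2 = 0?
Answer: 59508/5 ≈ 11902.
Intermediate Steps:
D = 0 (D = 2*0 = 0)
j(n) = 2*n
S(g) = 4*g**2 (S(g) = (2*g)*(g + g) = (2*g)*(2*g) = 4*g**2)
t(J) = -4 + J (t(J) = J - 4 = -4 + J)
p(Y) = -76/5 (p(Y) = 2*((6 + (-4 + 4*3**2))/(-4 - 1)) = 2*((6 + (-4 + 4*9))/(-5)) = 2*((6 + (-4 + 36))*(-1/5)) = 2*((6 + 32)*(-1/5)) = 2*(38*(-1/5)) = 2*(-38/5) = -76/5)
-108*(p(D) - 95) = -108*(-76/5 - 95) = -108*(-551/5) = 59508/5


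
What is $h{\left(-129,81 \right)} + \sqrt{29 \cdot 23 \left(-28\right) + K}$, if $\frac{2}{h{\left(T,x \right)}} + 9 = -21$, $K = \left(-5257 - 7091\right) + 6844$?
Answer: $- \frac{1}{15} + 2 i \sqrt{6045} \approx -0.066667 + 155.5 i$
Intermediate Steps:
$K = -5504$ ($K = -12348 + 6844 = -5504$)
$h{\left(T,x \right)} = - \frac{1}{15}$ ($h{\left(T,x \right)} = \frac{2}{-9 - 21} = \frac{2}{-30} = 2 \left(- \frac{1}{30}\right) = - \frac{1}{15}$)
$h{\left(-129,81 \right)} + \sqrt{29 \cdot 23 \left(-28\right) + K} = - \frac{1}{15} + \sqrt{29 \cdot 23 \left(-28\right) - 5504} = - \frac{1}{15} + \sqrt{667 \left(-28\right) - 5504} = - \frac{1}{15} + \sqrt{-18676 - 5504} = - \frac{1}{15} + \sqrt{-24180} = - \frac{1}{15} + 2 i \sqrt{6045}$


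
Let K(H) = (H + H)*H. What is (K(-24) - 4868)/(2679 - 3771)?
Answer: 929/273 ≈ 3.4029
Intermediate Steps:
K(H) = 2*H² (K(H) = (2*H)*H = 2*H²)
(K(-24) - 4868)/(2679 - 3771) = (2*(-24)² - 4868)/(2679 - 3771) = (2*576 - 4868)/(-1092) = (1152 - 4868)*(-1/1092) = -3716*(-1/1092) = 929/273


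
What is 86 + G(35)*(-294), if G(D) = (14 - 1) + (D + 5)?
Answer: -15496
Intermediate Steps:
G(D) = 18 + D (G(D) = 13 + (5 + D) = 18 + D)
86 + G(35)*(-294) = 86 + (18 + 35)*(-294) = 86 + 53*(-294) = 86 - 15582 = -15496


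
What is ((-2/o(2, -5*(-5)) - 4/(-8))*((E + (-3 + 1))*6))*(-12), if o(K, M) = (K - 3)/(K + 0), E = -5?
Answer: 2268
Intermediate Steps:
o(K, M) = (-3 + K)/K
((-2/o(2, -5*(-5)) - 4/(-8))*((E + (-3 + 1))*6))*(-12) = ((-2*2/(-3 + 2) - 4/(-8))*((-5 + (-3 + 1))*6))*(-12) = ((-2/((½)*(-1)) - 4*(-⅛))*((-5 - 2)*6))*(-12) = ((-2/(-½) + ½)*(-7*6))*(-12) = ((-2*(-2) + ½)*(-42))*(-12) = ((4 + ½)*(-42))*(-12) = ((9/2)*(-42))*(-12) = -189*(-12) = 2268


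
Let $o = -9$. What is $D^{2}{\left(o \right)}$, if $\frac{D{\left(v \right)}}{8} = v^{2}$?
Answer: $419904$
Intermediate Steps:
$D{\left(v \right)} = 8 v^{2}$
$D^{2}{\left(o \right)} = \left(8 \left(-9\right)^{2}\right)^{2} = \left(8 \cdot 81\right)^{2} = 648^{2} = 419904$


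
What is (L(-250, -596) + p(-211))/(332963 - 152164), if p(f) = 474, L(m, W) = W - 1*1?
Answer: -123/180799 ≈ -0.00068031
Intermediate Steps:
L(m, W) = -1 + W (L(m, W) = W - 1 = -1 + W)
(L(-250, -596) + p(-211))/(332963 - 152164) = ((-1 - 596) + 474)/(332963 - 152164) = (-597 + 474)/180799 = -123*1/180799 = -123/180799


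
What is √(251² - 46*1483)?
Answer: I*√5217 ≈ 72.229*I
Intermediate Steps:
√(251² - 46*1483) = √(63001 - 68218) = √(-5217) = I*√5217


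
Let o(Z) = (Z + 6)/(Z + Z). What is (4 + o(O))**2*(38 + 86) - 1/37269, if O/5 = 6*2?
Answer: 9567362159/3726900 ≈ 2567.1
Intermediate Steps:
O = 60 (O = 5*(6*2) = 5*12 = 60)
o(Z) = (6 + Z)/(2*Z) (o(Z) = (6 + Z)/((2*Z)) = (6 + Z)*(1/(2*Z)) = (6 + Z)/(2*Z))
(4 + o(O))**2*(38 + 86) - 1/37269 = (4 + (1/2)*(6 + 60)/60)**2*(38 + 86) - 1/37269 = (4 + (1/2)*(1/60)*66)**2*124 - 1*1/37269 = (4 + 11/20)**2*124 - 1/37269 = (91/20)**2*124 - 1/37269 = (8281/400)*124 - 1/37269 = 256711/100 - 1/37269 = 9567362159/3726900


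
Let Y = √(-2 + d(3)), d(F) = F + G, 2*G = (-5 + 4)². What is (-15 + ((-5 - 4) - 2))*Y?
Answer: -13*√6 ≈ -31.843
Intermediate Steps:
G = ½ (G = (-5 + 4)²/2 = (½)*(-1)² = (½)*1 = ½ ≈ 0.50000)
d(F) = ½ + F (d(F) = F + ½ = ½ + F)
Y = √6/2 (Y = √(-2 + (½ + 3)) = √(-2 + 7/2) = √(3/2) = √6/2 ≈ 1.2247)
(-15 + ((-5 - 4) - 2))*Y = (-15 + ((-5 - 4) - 2))*(√6/2) = (-15 + (-9 - 2))*(√6/2) = (-15 - 11)*(√6/2) = -13*√6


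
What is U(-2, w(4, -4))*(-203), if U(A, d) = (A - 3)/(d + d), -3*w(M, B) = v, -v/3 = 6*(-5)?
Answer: -203/12 ≈ -16.917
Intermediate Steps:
v = 90 (v = -18*(-5) = -3*(-30) = 90)
w(M, B) = -30 (w(M, B) = -⅓*90 = -30)
U(A, d) = (-3 + A)/(2*d) (U(A, d) = (-3 + A)/((2*d)) = (-3 + A)*(1/(2*d)) = (-3 + A)/(2*d))
U(-2, w(4, -4))*(-203) = ((½)*(-3 - 2)/(-30))*(-203) = ((½)*(-1/30)*(-5))*(-203) = (1/12)*(-203) = -203/12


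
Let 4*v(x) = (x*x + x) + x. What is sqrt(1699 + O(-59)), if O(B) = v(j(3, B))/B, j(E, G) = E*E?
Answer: sqrt(23651035)/118 ≈ 41.214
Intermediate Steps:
j(E, G) = E**2
v(x) = x/2 + x**2/4 (v(x) = ((x*x + x) + x)/4 = ((x**2 + x) + x)/4 = ((x + x**2) + x)/4 = (x**2 + 2*x)/4 = x/2 + x**2/4)
O(B) = 99/(4*B) (O(B) = ((1/4)*3**2*(2 + 3**2))/B = ((1/4)*9*(2 + 9))/B = ((1/4)*9*11)/B = 99/(4*B))
sqrt(1699 + O(-59)) = sqrt(1699 + (99/4)/(-59)) = sqrt(1699 + (99/4)*(-1/59)) = sqrt(1699 - 99/236) = sqrt(400865/236) = sqrt(23651035)/118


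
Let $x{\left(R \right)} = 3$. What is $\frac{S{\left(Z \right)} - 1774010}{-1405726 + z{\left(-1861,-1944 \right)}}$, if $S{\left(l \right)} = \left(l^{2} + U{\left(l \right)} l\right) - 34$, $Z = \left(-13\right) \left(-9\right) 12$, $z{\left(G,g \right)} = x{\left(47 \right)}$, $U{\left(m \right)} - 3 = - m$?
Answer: $\frac{37656}{29909} \approx 1.259$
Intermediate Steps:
$U{\left(m \right)} = 3 - m$
$z{\left(G,g \right)} = 3$
$Z = 1404$ ($Z = 117 \cdot 12 = 1404$)
$S{\left(l \right)} = -34 + l^{2} + l \left(3 - l\right)$ ($S{\left(l \right)} = \left(l^{2} + \left(3 - l\right) l\right) - 34 = \left(l^{2} + l \left(3 - l\right)\right) - 34 = -34 + l^{2} + l \left(3 - l\right)$)
$\frac{S{\left(Z \right)} - 1774010}{-1405726 + z{\left(-1861,-1944 \right)}} = \frac{\left(-34 + 3 \cdot 1404\right) - 1774010}{-1405726 + 3} = \frac{\left(-34 + 4212\right) - 1774010}{-1405723} = \left(4178 - 1774010\right) \left(- \frac{1}{1405723}\right) = \left(-1769832\right) \left(- \frac{1}{1405723}\right) = \frac{37656}{29909}$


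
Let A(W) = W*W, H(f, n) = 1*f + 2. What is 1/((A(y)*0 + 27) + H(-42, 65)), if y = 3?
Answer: -1/13 ≈ -0.076923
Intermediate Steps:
H(f, n) = 2 + f (H(f, n) = f + 2 = 2 + f)
A(W) = W**2
1/((A(y)*0 + 27) + H(-42, 65)) = 1/((3**2*0 + 27) + (2 - 42)) = 1/((9*0 + 27) - 40) = 1/((0 + 27) - 40) = 1/(27 - 40) = 1/(-13) = -1/13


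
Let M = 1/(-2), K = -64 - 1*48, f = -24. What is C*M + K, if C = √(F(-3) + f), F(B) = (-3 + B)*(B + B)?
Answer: -112 - √3 ≈ -113.73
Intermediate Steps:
F(B) = 2*B*(-3 + B) (F(B) = (-3 + B)*(2*B) = 2*B*(-3 + B))
K = -112 (K = -64 - 48 = -112)
M = -½ ≈ -0.50000
C = 2*√3 (C = √(2*(-3)*(-3 - 3) - 24) = √(2*(-3)*(-6) - 24) = √(36 - 24) = √12 = 2*√3 ≈ 3.4641)
C*M + K = (2*√3)*(-½) - 112 = -√3 - 112 = -112 - √3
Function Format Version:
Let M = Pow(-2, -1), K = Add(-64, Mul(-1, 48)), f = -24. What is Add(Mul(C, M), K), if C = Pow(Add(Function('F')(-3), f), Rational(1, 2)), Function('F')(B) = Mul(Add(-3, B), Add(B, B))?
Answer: Add(-112, Mul(-1, Pow(3, Rational(1, 2)))) ≈ -113.73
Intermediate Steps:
Function('F')(B) = Mul(2, B, Add(-3, B)) (Function('F')(B) = Mul(Add(-3, B), Mul(2, B)) = Mul(2, B, Add(-3, B)))
K = -112 (K = Add(-64, -48) = -112)
M = Rational(-1, 2) ≈ -0.50000
C = Mul(2, Pow(3, Rational(1, 2))) (C = Pow(Add(Mul(2, -3, Add(-3, -3)), -24), Rational(1, 2)) = Pow(Add(Mul(2, -3, -6), -24), Rational(1, 2)) = Pow(Add(36, -24), Rational(1, 2)) = Pow(12, Rational(1, 2)) = Mul(2, Pow(3, Rational(1, 2))) ≈ 3.4641)
Add(Mul(C, M), K) = Add(Mul(Mul(2, Pow(3, Rational(1, 2))), Rational(-1, 2)), -112) = Add(Mul(-1, Pow(3, Rational(1, 2))), -112) = Add(-112, Mul(-1, Pow(3, Rational(1, 2))))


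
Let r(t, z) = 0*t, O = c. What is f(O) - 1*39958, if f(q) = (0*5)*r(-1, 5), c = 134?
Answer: -39958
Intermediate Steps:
O = 134
r(t, z) = 0
f(q) = 0 (f(q) = (0*5)*0 = 0*0 = 0)
f(O) - 1*39958 = 0 - 1*39958 = 0 - 39958 = -39958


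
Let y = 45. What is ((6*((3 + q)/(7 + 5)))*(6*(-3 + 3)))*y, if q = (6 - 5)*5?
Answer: 0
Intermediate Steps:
q = 5 (q = 1*5 = 5)
((6*((3 + q)/(7 + 5)))*(6*(-3 + 3)))*y = ((6*((3 + 5)/(7 + 5)))*(6*(-3 + 3)))*45 = ((6*(8/12))*(6*0))*45 = ((6*(8*(1/12)))*0)*45 = ((6*(⅔))*0)*45 = (4*0)*45 = 0*45 = 0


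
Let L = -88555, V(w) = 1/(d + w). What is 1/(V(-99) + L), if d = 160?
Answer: -61/5401854 ≈ -1.1292e-5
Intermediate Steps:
V(w) = 1/(160 + w)
1/(V(-99) + L) = 1/(1/(160 - 99) - 88555) = 1/(1/61 - 88555) = 1/(-5401854/61) = -61/5401854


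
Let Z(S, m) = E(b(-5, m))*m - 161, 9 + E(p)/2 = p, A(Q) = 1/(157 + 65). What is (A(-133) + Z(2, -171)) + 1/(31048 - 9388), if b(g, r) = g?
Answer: 3708173987/801420 ≈ 4627.0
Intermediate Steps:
A(Q) = 1/222
E(p) = -18 + 2*p
Z(S, m) = -161 - 28*m (Z(S, m) = (-18 + 2*(-5))*m - 161 = (-18 - 10)*m - 161 = -28*m - 161 = -161 - 28*m)
(A(-133) + Z(2, -171)) + 1/(31048 - 9388) = (1/222 + (-161 - 28*(-171))) + 1/(31048 - 9388) = (1/222 + (-161 + 4788)) + 1/21660 = (1/222 + 4627) + 1/21660 = 1027195/222 + 1/21660 = 3708173987/801420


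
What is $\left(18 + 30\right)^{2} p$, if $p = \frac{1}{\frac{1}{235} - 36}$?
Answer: $- \frac{541440}{8459} \approx -64.008$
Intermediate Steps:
$p = - \frac{235}{8459}$ ($p = \frac{1}{\frac{1}{235} - 36} = \frac{1}{- \frac{8459}{235}} = - \frac{235}{8459} \approx -0.027781$)
$\left(18 + 30\right)^{2} p = \left(18 + 30\right)^{2} \left(- \frac{235}{8459}\right) = 48^{2} \left(- \frac{235}{8459}\right) = 2304 \left(- \frac{235}{8459}\right) = - \frac{541440}{8459}$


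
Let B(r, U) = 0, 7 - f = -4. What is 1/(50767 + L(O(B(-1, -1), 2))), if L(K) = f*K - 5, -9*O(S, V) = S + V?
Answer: 9/456836 ≈ 1.9701e-5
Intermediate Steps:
f = 11 (f = 7 - 1*(-4) = 7 + 4 = 11)
O(S, V) = -S/9 - V/9 (O(S, V) = -(S + V)/9 = -S/9 - V/9)
L(K) = -5 + 11*K (L(K) = 11*K - 5 = -5 + 11*K)
1/(50767 + L(O(B(-1, -1), 2))) = 1/(50767 + (-5 + 11*(-⅑*0 - ⅑*2))) = 1/(50767 + (-5 + 11*(0 - 2/9))) = 1/(50767 + (-5 + 11*(-2/9))) = 1/(50767 + (-5 - 22/9)) = 1/(50767 - 67/9) = 1/(456836/9) = 9/456836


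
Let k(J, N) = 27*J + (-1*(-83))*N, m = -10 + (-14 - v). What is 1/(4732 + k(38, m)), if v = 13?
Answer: 1/2687 ≈ 0.00037216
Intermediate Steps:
m = -37 (m = -10 + (-14 - 1*13) = -10 + (-14 - 13) = -10 - 27 = -37)
k(J, N) = 27*J + 83*N
1/(4732 + k(38, m)) = 1/(4732 + (27*38 + 83*(-37))) = 1/(4732 + (1026 - 3071)) = 1/(4732 - 2045) = 1/2687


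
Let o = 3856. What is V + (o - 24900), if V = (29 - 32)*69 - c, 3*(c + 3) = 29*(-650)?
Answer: -44894/3 ≈ -14965.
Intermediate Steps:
c = -18859/3 (c = -3 + (29*(-650))/3 = -3 + (1/3)*(-18850) = -3 - 18850/3 = -18859/3 ≈ -6286.3)
V = 18238/3 (V = (29 - 32)*69 - 1*(-18859/3) = -3*69 + 18859/3 = -207 + 18859/3 = 18238/3 ≈ 6079.3)
V + (o - 24900) = 18238/3 + (3856 - 24900) = 18238/3 - 21044 = -44894/3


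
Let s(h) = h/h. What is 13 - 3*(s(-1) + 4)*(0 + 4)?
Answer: -47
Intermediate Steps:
s(h) = 1
13 - 3*(s(-1) + 4)*(0 + 4) = 13 - 3*(1 + 4)*(0 + 4) = 13 - 15*4 = 13 - 3*20 = 13 - 60 = -47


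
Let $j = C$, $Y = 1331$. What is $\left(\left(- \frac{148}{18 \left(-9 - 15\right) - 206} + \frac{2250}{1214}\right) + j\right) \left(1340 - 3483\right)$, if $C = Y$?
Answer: $- \frac{553171124188}{193633} \approx -2.8568 \cdot 10^{6}$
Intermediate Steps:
$C = 1331$
$j = 1331$
$\left(\left(- \frac{148}{18 \left(-9 - 15\right) - 206} + \frac{2250}{1214}\right) + j\right) \left(1340 - 3483\right) = \left(\left(- \frac{148}{18 \left(-9 - 15\right) - 206} + \frac{2250}{1214}\right) + 1331\right) \left(1340 - 3483\right) = \left(\left(- \frac{148}{18 \left(-24\right) - 206} + 2250 \cdot \frac{1}{1214}\right) + 1331\right) \left(-2143\right) = \left(\left(- \frac{148}{-432 - 206} + \frac{1125}{607}\right) + 1331\right) \left(-2143\right) = \left(\left(- \frac{148}{-638} + \frac{1125}{607}\right) + 1331\right) \left(-2143\right) = \left(\left(\left(-148\right) \left(- \frac{1}{638}\right) + \frac{1125}{607}\right) + 1331\right) \left(-2143\right) = \left(\left(\frac{74}{319} + \frac{1125}{607}\right) + 1331\right) \left(-2143\right) = \left(\frac{403793}{193633} + 1331\right) \left(-2143\right) = \frac{258129316}{193633} \left(-2143\right) = - \frac{553171124188}{193633}$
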